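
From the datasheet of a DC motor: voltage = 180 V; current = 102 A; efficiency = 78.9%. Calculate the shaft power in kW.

14.5 kW

P_in = V·I = 180 × 102 = 18360 W
P_out = η·P_in = 0.789 × 18360 = 14486 W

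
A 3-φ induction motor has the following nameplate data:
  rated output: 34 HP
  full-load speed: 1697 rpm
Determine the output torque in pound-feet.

105 lb·ft

P_out = 34 × 746 = 25364 W
ω = 2π × 1697/60 = 177.7 rad/s
τ = P_out/ω = 25364/177.7 = 142.7 N·m
In lb·ft: 142.7/1.356 = 105 lb·ft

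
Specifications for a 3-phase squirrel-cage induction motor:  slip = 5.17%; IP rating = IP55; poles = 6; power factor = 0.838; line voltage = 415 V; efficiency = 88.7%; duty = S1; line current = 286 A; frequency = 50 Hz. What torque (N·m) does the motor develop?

P_in = √3·V·I·cosφ = 1.732 × 415 × 286 × 0.838 = 172269 W
P_out = η·P_in = 0.887 × 172269 = 152803 W
n_s = 120×50/6 = 1000 rpm; n = 1000×(1−0.0517) = 948 rpm
ω = 2π×948/60 = 99.27 rad/s
τ = P_out/ω = 152803/99.27 = 1540 N·m

1540 N·m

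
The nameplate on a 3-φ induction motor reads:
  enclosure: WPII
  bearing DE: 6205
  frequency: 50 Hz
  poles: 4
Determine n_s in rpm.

n_s = 120f/p = 120×50/4 = 1500 rpm

1500 rpm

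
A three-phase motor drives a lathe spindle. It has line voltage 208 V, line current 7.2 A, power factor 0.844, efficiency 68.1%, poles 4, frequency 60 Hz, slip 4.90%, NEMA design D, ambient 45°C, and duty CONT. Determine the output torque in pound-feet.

6.13 lb·ft

P_in = √3·V·I·cosφ = 1.732 × 208 × 7.2 × 0.844 = 2189 W
P_out = η·P_in = 0.681 × 2189 = 1491 W
n_s = 120×60/4 = 1800 rpm; n = 1800×(1−0.049) = 1712 rpm
ω = 2π×1712/60 = 179.3 rad/s
τ = P_out/ω = 1491/179.3 = 8.316 N·m
In lb·ft: 8.316/1.356 = 6.13 lb·ft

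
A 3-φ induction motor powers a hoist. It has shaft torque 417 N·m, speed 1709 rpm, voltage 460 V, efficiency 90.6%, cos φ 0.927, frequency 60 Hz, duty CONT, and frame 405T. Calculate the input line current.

ω = 2π×1709/60 = 179 rad/s; P_out = τω = 417 × 179 = 74643 W
P_in = P_out / η = 74643 / 0.906 = 82387 W
I_L = P_in / (√3·V_L·cosφ) = 82387 / (1.732 × 460 × 0.927) = 112 A

112 A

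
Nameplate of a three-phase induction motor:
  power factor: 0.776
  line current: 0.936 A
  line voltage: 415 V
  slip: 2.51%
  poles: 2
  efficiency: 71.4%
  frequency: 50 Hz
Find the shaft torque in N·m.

P_in = √3·V·I·cosφ = 1.732 × 415 × 0.936 × 0.776 = 522 W
P_out = η·P_in = 0.714 × 522 = 373 W
n_s = 120×50/2 = 3000 rpm; n = 3000×(1−0.0251) = 2925 rpm
ω = 2π×2925/60 = 306.3 rad/s
τ = P_out/ω = 373/306.3 = 1.22 N·m

1.22 N·m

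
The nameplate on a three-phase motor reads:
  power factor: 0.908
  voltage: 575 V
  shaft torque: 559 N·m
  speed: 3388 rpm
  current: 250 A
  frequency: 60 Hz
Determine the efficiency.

ω = 2π × 3388/60 = 354.8 rad/s; P_out = τω = 559 × 354.8 = 198333 W
P_in = √3·V_L·I_L·cosφ = 1.732 × 575 × 250 × 0.908 = 226069 W
η = P_out / P_in = 198333 / 226069 = 0.877 = 87.7%

87.7 %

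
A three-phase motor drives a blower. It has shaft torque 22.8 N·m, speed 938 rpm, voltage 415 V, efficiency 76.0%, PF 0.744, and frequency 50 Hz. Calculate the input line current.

5.51 A

ω = 2π×938/60 = 98.23 rad/s; P_out = τω = 22.8 × 98.23 = 2240 W
P_in = P_out / η = 2240 / 0.760 = 2947 W
I_L = P_in / (√3·V_L·cosφ) = 2947 / (1.732 × 415 × 0.744) = 5.51 A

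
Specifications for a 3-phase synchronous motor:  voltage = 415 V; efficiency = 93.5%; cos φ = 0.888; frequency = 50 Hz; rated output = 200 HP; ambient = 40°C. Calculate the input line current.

250 A

P_out = 200 × 746 = 149200 W
P_in = P_out / η = 149200 / 0.935 = 159572 W
I_L = P_in / (√3·V_L·cosφ) = 159572 / (1.732 × 415 × 0.888) = 250 A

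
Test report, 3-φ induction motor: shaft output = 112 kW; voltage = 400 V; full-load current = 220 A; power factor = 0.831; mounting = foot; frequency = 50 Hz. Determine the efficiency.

88.4 %

P_out = 112 kW = 112000 W
P_in = √3·V_L·I_L·cosφ = 1.732 × 400 × 220 × 0.831 = 126658 W
η = P_out / P_in = 112000 / 126658 = 0.884 = 88.4%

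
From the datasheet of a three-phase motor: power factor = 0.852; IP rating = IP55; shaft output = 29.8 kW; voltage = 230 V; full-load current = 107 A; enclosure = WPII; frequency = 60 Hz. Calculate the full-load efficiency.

P_out = 29.8 kW = 29800 W
P_in = √3·V_L·I_L·cosφ = 1.732 × 230 × 107 × 0.852 = 36316 W
η = P_out / P_in = 29800 / 36316 = 0.821 = 82.1%

82.1 %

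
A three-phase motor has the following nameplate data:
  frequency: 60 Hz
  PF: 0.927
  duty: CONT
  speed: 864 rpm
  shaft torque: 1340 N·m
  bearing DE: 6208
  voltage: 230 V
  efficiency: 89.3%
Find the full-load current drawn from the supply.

368 A

ω = 2π×864/60 = 90.48 rad/s; P_out = τω = 1340 × 90.48 = 121243 W
P_in = P_out / η = 121243 / 0.893 = 135770 W
I_L = P_in / (√3·V_L·cosφ) = 135770 / (1.732 × 230 × 0.927) = 368 A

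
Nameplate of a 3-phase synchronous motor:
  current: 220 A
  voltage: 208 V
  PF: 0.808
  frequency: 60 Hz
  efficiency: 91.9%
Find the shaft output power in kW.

58.9 kW

P_in = √3·V·I·cosφ = 1.732 × 208 × 220 × 0.808 = 64039 W
P_out = η·P_in = 0.919 × 64039 = 58852 W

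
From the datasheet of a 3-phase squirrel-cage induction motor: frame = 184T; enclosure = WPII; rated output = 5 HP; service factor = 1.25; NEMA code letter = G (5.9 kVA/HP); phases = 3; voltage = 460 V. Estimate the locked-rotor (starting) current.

S_LR = 5.9 × 5 = 29.5 kVA
I_LR = S_LR/(√3·V_L) = 29500/(1.732×460) = 37 A

37 A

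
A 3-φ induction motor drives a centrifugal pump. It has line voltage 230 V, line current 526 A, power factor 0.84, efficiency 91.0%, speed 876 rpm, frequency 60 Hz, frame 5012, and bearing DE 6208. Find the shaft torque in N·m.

1750 N·m

P_in = √3·V·I·cosφ = 1.732 × 230 × 526 × 0.84 = 176011 W
P_out = η·P_in = 0.91 × 176011 = 160170 W
n = 876 rpm
ω = 2π×876/60 = 91.73 rad/s
τ = P_out/ω = 160170/91.73 = 1750 N·m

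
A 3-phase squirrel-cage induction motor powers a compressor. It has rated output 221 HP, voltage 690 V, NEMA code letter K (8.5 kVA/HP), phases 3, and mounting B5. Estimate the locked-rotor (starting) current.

1570 A

S_LR = 8.5 × 221 = 1878.5 kVA
I_LR = S_LR/(√3·V_L) = 1878500/(1.732×690) = 1570 A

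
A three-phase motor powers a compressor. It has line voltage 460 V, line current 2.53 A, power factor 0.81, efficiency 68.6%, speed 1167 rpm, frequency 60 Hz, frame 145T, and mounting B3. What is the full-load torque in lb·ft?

6.76 lb·ft

P_in = √3·V·I·cosφ = 1.732 × 460 × 2.53 × 0.81 = 1633 W
P_out = η·P_in = 0.686 × 1633 = 1120 W
n = 1167 rpm
ω = 2π×1167/60 = 122.2 rad/s
τ = P_out/ω = 1120/122.2 = 9.165 N·m
In lb·ft: 9.165/1.356 = 6.76 lb·ft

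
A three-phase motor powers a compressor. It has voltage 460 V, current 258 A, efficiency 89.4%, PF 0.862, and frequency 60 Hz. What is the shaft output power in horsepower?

P_in = √3·V·I·cosφ = 1.732 × 460 × 258 × 0.862 = 177187 W
P_out = η·P_in = 0.894 × 177187 = 158405 W
= 158405/746 = 212 HP

212 HP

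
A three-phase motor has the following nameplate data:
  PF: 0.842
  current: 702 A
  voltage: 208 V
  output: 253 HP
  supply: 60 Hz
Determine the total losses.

P_in = √3·V·I·cosφ = 1.732×208×702×0.842 = 212942 W
P_out = 253×746 = 188738 W
Losses = P_in − P_out = 212942 − 188738 = 24204 W

24200 W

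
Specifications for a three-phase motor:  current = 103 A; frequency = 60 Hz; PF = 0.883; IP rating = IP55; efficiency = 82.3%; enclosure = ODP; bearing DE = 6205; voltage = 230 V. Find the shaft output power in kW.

P_in = √3·V·I·cosφ = 1.732 × 230 × 103 × 0.883 = 36230 W
P_out = η·P_in = 0.823 × 36230 = 29817 W

29.8 kW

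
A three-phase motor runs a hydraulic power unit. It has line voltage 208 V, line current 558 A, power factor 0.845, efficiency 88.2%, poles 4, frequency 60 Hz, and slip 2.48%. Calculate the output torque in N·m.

P_in = √3·V·I·cosφ = 1.732 × 208 × 558 × 0.845 = 169864 W
P_out = η·P_in = 0.882 × 169864 = 149820 W
n_s = 120×60/4 = 1800 rpm; n = 1800×(1−0.0248) = 1755 rpm
ω = 2π×1755/60 = 183.8 rad/s
τ = P_out/ω = 149820/183.8 = 815 N·m

815 N·m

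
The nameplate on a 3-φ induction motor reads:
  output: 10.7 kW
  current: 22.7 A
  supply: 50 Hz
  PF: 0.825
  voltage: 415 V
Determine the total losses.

2.76 kW

P_in = √3·V·I·cosφ = 1.732×415×22.7×0.825 = 13461 W
P_out = 10700 W
Losses = P_in − P_out = 13461 − 10700 = 2761 W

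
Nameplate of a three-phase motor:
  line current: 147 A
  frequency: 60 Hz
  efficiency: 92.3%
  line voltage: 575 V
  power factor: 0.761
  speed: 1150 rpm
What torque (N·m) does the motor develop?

854 N·m

P_in = √3·V·I·cosφ = 1.732 × 575 × 147 × 0.761 = 111408 W
P_out = η·P_in = 0.923 × 111408 = 102830 W
n = 1150 rpm
ω = 2π×1150/60 = 120.4 rad/s
τ = P_out/ω = 102830/120.4 = 854 N·m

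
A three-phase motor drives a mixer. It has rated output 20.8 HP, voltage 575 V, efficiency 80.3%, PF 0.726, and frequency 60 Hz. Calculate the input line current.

26.7 A

P_out = 20.8 × 746 = 15517 W
P_in = P_out / η = 15517 / 0.803 = 19324 W
I_L = P_in / (√3·V_L·cosφ) = 19324 / (1.732 × 575 × 0.726) = 26.7 A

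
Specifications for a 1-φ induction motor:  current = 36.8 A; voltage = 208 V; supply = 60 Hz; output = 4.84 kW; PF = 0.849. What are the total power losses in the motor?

P_in = V·I·cosφ = 208×36.8×0.849 = 6499 W
P_out = 4840 W
Losses = P_in − P_out = 6499 − 4840 = 1659 W

1.66 kW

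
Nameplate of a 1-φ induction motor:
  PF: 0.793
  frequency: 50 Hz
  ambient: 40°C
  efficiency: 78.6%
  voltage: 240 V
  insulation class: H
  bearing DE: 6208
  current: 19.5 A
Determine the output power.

2.92 kW

P_in = V·I·cosφ = 240 × 19.5 × 0.793 = 3711 W
P_out = η·P_in = 0.786 × 3711 = 2917 W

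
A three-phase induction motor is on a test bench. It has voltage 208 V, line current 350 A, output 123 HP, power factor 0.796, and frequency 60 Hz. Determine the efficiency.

91.4 %

P_out = 123 × 746 = 91758 W
P_in = √3·V_L·I_L·cosφ = 1.732 × 208 × 350 × 0.796 = 100367 W
η = P_out / P_in = 91758 / 100367 = 0.914 = 91.4%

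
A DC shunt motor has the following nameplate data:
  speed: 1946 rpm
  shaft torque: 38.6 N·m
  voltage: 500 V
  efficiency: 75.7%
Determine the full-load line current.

ω = 2π×1946/60 = 203.8 rad/s; P_out = τω = 38.6 × 203.8 = 7867 W
P_in = P_out / η = 7867 / 0.757 = 10392 W
I = P_in / V = 10392 / 500 = 20.8 A

20.8 A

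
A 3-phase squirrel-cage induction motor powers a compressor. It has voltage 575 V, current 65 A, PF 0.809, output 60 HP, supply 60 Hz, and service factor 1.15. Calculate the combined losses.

P_in = √3·V·I·cosφ = 1.732×575×65×0.809 = 52369 W
P_out = 60×746 = 44760 W
Losses = P_in − P_out = 52369 − 44760 = 7609 W

7610 W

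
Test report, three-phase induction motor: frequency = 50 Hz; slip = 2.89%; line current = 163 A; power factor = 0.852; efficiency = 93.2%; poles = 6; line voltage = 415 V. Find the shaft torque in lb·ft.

P_in = √3·V·I·cosφ = 1.732 × 415 × 163 × 0.852 = 99821 W
P_out = η·P_in = 0.932 × 99821 = 93033 W
n_s = 120×50/6 = 1000 rpm; n = 1000×(1−0.0289) = 971 rpm
ω = 2π×971/60 = 101.7 rad/s
τ = P_out/ω = 93033/101.7 = 914.8 N·m
In lb·ft: 914.8/1.356 = 675 lb·ft

675 lb·ft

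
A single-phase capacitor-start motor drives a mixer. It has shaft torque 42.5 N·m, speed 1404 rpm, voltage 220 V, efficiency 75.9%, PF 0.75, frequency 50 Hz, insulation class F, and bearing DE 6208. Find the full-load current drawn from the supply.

ω = 2π×1404/60 = 147 rad/s; P_out = τω = 42.5 × 147 = 6248 W
P_in = P_out / η = 6248 / 0.759 = 8232 W
I = P_in / (V·cosφ) = 8232 / (220 × 0.75) = 49.9 A

49.9 A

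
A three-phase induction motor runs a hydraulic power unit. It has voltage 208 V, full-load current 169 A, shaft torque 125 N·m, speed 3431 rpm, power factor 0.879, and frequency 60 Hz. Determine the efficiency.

83.9 %

ω = 2π × 3431/60 = 359.3 rad/s; P_out = τω = 125 × 359.3 = 44913 W
P_in = √3·V_L·I_L·cosφ = 1.732 × 208 × 169 × 0.879 = 53516 W
η = P_out / P_in = 44913 / 53516 = 0.839 = 83.9%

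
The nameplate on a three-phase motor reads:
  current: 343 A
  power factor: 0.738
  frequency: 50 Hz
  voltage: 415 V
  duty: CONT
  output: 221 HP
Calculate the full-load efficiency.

P_out = 221 × 746 = 164866 W
P_in = √3·V_L·I_L·cosφ = 1.732 × 415 × 343 × 0.738 = 181948 W
η = P_out / P_in = 164866 / 181948 = 0.906 = 90.6%

90.6 %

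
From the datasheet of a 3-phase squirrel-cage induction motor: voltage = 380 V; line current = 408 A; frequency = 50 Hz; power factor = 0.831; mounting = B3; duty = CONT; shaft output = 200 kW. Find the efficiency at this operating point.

P_out = 200 kW = 200000 W
P_in = √3·V_L·I_L·cosφ = 1.732 × 380 × 408 × 0.831 = 223148 W
η = P_out / P_in = 200000 / 223148 = 0.896 = 89.6%

89.6 %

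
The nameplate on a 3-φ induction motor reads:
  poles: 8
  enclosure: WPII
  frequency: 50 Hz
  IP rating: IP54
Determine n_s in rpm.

n_s = 120f/p = 120×50/8 = 750 rpm

750 rpm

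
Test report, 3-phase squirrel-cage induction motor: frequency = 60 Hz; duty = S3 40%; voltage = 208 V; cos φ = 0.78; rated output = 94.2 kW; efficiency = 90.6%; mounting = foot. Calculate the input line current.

370 A

P_out = 94.2 kW = 94200 W
P_in = P_out / η = 94200 / 0.906 = 103974 W
I_L = P_in / (√3·V_L·cosφ) = 103974 / (1.732 × 208 × 0.78) = 370 A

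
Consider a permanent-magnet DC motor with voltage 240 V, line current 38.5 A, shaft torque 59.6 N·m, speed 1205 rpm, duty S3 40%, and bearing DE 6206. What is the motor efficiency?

81.4 %

ω = 2π × 1205/60 = 126.2 rad/s; P_out = τω = 59.6 × 126.2 = 7522 W
P_in = V·I = 240 × 38.5 = 9240 W
η = P_out / P_in = 7522 / 9240 = 0.814 = 81.4%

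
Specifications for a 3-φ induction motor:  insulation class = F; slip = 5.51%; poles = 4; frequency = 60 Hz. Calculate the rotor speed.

n_s = 120f/p = 120×60/4 = 1800 rpm
n = n_s(1 − s) = 1800 × (1 − 0.0551) = 1701 rpm

1701 rpm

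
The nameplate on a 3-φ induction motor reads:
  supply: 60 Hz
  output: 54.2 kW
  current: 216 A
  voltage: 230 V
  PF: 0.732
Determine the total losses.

8790 W

P_in = √3·V·I·cosφ = 1.732×230×216×0.732 = 62985 W
P_out = 54200 W
Losses = P_in − P_out = 62985 − 54200 = 8785 W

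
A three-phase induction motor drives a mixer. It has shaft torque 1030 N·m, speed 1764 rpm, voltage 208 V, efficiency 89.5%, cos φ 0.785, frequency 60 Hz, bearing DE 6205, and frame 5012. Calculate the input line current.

752 A

ω = 2π×1764/60 = 184.7 rad/s; P_out = τω = 1030 × 184.7 = 190241 W
P_in = P_out / η = 190241 / 0.895 = 212560 W
I_L = P_in / (√3·V_L·cosφ) = 212560 / (1.732 × 208 × 0.785) = 752 A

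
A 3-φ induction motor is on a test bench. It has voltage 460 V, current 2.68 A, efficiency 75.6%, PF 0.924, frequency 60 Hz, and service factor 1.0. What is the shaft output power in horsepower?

P_in = √3·V·I·cosφ = 1.732 × 460 × 2.68 × 0.924 = 1973 W
P_out = η·P_in = 0.756 × 1973 = 1492 W
= 1492/746 = 2 HP

2 HP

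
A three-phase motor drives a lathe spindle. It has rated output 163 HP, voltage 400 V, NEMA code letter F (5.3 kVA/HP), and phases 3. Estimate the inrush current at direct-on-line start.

1250 A

S_LR = 5.3 × 163 = 863.9 kVA
I_LR = S_LR/(√3·V_L) = 863900/(1.732×400) = 1250 A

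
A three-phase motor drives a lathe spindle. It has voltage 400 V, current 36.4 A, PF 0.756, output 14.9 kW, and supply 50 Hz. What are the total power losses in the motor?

P_in = √3·V·I·cosφ = 1.732×400×36.4×0.756 = 19065 W
P_out = 14900 W
Losses = P_in − P_out = 19065 − 14900 = 4165 W

4170 W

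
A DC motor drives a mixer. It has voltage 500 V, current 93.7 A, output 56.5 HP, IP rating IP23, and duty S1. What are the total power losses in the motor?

P_in = V·I = 500×93.7 = 46850 W
P_out = 56.5×746 = 42149 W
Losses = P_in − P_out = 46850 − 42149 = 4701 W

4700 W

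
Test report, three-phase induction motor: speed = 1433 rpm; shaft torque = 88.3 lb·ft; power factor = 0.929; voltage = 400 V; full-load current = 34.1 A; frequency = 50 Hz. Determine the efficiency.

81.9 %

τ = 88.3 lb·ft × 1.356 = 119.7 N·m
ω = 2π × 1433/60 = 150.1 rad/s; P_out = τω = 119.7 × 150.1 = 17967 W
P_in = √3·V_L·I_L·cosφ = 1.732 × 400 × 34.1 × 0.929 = 21947 W
η = P_out / P_in = 17967 / 21947 = 0.819 = 81.9%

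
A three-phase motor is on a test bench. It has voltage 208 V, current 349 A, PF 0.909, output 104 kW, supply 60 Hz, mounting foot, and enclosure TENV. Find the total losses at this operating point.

10300 W

P_in = √3·V·I·cosφ = 1.732×208×349×0.909 = 114288 W
P_out = 104000 W
Losses = P_in − P_out = 114288 − 104000 = 10288 W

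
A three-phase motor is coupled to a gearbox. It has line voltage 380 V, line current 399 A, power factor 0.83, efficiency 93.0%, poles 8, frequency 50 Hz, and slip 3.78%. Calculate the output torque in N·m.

P_in = √3·V·I·cosφ = 1.732 × 380 × 399 × 0.83 = 217963 W
P_out = η·P_in = 0.93 × 217963 = 202706 W
n_s = 120×50/8 = 750 rpm; n = 750×(1−0.0378) = 722 rpm
ω = 2π×722/60 = 75.61 rad/s
τ = P_out/ω = 202706/75.61 = 2680 N·m

2680 N·m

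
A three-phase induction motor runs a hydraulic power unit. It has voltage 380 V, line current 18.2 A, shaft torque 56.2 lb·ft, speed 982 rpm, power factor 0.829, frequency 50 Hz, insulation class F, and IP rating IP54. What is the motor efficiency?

78.9 %

τ = 56.2 lb·ft × 1.356 = 76.21 N·m
ω = 2π × 982/60 = 102.8 rad/s; P_out = τω = 76.21 × 102.8 = 7834 W
P_in = √3·V_L·I_L·cosφ = 1.732 × 380 × 18.2 × 0.829 = 9930 W
η = P_out / P_in = 7834 / 9930 = 0.789 = 78.9%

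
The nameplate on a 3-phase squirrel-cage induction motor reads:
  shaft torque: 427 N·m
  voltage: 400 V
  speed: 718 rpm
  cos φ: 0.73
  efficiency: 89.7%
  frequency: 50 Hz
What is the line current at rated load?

70.8 A

ω = 2π×718/60 = 75.19 rad/s; P_out = τω = 427 × 75.19 = 32106 W
P_in = P_out / η = 32106 / 0.897 = 35793 W
I_L = P_in / (√3·V_L·cosφ) = 35793 / (1.732 × 400 × 0.73) = 70.8 A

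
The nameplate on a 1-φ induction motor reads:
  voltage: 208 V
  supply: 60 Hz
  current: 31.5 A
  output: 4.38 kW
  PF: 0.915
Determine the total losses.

1.62 kW

P_in = V·I·cosφ = 208×31.5×0.915 = 5995 W
P_out = 4380 W
Losses = P_in − P_out = 5995 − 4380 = 1615 W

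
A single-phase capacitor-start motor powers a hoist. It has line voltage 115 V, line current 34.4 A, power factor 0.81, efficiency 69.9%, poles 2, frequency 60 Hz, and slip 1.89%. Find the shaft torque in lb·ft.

4.47 lb·ft

P_in = V·I·cosφ = 115 × 34.4 × 0.81 = 3204 W
P_out = η·P_in = 0.699 × 3204 = 2240 W
n_s = 120×60/2 = 3600 rpm; n = 3600×(1−0.0189) = 3532 rpm
ω = 2π×3532/60 = 369.9 rad/s
τ = P_out/ω = 2240/369.9 = 6.056 N·m
In lb·ft: 6.056/1.356 = 4.47 lb·ft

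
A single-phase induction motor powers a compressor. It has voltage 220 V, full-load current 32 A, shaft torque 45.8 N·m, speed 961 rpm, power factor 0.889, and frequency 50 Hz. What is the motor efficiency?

ω = 2π × 961/60 = 100.6 rad/s; P_out = τω = 45.8 × 100.6 = 4607 W
P_in = V·I·cosφ = 220 × 32 × 0.889 = 6259 W
η = P_out / P_in = 4607 / 6259 = 0.736 = 73.6%

73.6 %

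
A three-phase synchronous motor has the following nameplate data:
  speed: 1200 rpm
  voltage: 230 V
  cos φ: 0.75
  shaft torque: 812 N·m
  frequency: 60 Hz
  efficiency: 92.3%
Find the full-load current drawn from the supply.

370 A

ω = 2π×1200/60 = 125.7 rad/s; P_out = τω = 812 × 125.7 = 102068 W
P_in = P_out / η = 102068 / 0.923 = 110583 W
I_L = P_in / (√3·V_L·cosφ) = 110583 / (1.732 × 230 × 0.75) = 370 A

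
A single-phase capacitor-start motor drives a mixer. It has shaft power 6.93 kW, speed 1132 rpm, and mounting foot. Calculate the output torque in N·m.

ω = 2π × 1132/60 = 118.5 rad/s
τ = P/ω = 6930/118.5 = 58.5 N·m

58.5 N·m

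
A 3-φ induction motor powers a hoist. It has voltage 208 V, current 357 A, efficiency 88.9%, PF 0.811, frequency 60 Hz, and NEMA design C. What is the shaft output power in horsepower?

124 HP

P_in = √3·V·I·cosφ = 1.732 × 208 × 357 × 0.811 = 104304 W
P_out = η·P_in = 0.889 × 104304 = 92726 W
= 92726/746 = 124 HP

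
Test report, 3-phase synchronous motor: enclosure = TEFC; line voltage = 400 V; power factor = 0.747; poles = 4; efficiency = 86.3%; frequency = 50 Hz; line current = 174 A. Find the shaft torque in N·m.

495 N·m

P_in = √3·V·I·cosφ = 1.732 × 400 × 174 × 0.747 = 90049 W
P_out = η·P_in = 0.863 × 90049 = 77712 W
n = n_s = 120×50/4 = 1500 rpm (synchronous)
ω = 2π×1500/60 = 157.1 rad/s
τ = P_out/ω = 77712/157.1 = 495 N·m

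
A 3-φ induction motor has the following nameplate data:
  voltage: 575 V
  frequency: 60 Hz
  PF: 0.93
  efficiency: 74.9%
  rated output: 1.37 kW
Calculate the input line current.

P_out = 1.37 kW = 1370 W
P_in = P_out / η = 1370 / 0.749 = 1829 W
I_L = P_in / (√3·V_L·cosφ) = 1829 / (1.732 × 575 × 0.93) = 1.97 A

1.97 A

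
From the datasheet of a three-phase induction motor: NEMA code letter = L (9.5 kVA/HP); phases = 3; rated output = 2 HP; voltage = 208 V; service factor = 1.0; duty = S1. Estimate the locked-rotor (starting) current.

52.7 A

S_LR = 9.5 × 2 = 19 kVA
I_LR = S_LR/(√3·V_L) = 19000/(1.732×208) = 52.7 A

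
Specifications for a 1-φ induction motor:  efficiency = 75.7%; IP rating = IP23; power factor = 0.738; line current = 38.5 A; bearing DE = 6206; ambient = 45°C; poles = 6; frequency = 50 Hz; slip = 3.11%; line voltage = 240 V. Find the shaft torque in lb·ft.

37.5 lb·ft

P_in = V·I·cosφ = 240 × 38.5 × 0.738 = 6819 W
P_out = η·P_in = 0.757 × 6819 = 5162 W
n_s = 120×50/6 = 1000 rpm; n = 1000×(1−0.0311) = 969 rpm
ω = 2π×969/60 = 101.5 rad/s
τ = P_out/ω = 5162/101.5 = 50.86 N·m
In lb·ft: 50.86/1.356 = 37.5 lb·ft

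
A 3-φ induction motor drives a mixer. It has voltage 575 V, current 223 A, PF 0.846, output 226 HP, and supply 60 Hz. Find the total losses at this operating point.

19.3 kW

P_in = √3·V·I·cosφ = 1.732×575×223×0.846 = 187885 W
P_out = 226×746 = 168596 W
Losses = P_in − P_out = 187885 − 168596 = 19289 W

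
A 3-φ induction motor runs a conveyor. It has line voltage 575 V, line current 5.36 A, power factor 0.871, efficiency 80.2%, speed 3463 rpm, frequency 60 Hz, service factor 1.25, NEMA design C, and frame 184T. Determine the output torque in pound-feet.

7.58 lb·ft

P_in = √3·V·I·cosφ = 1.732 × 575 × 5.36 × 0.871 = 4649 W
P_out = η·P_in = 0.802 × 4649 = 3728 W
n = 3463 rpm
ω = 2π×3463/60 = 362.6 rad/s
τ = P_out/ω = 3728/362.6 = 10.28 N·m
In lb·ft: 10.28/1.356 = 7.58 lb·ft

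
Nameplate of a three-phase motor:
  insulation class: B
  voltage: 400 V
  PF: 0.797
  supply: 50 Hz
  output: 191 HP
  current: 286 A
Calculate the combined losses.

15.4 kW

P_in = √3·V·I·cosφ = 1.732×400×286×0.797 = 157918 W
P_out = 191×746 = 142486 W
Losses = P_in − P_out = 157918 − 142486 = 15432 W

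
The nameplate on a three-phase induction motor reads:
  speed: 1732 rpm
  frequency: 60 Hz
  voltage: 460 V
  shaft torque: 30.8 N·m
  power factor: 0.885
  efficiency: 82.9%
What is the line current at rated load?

ω = 2π×1732/60 = 181.4 rad/s; P_out = τω = 30.8 × 181.4 = 5587 W
P_in = P_out / η = 5587 / 0.829 = 6739 W
I_L = P_in / (√3·V_L·cosφ) = 6739 / (1.732 × 460 × 0.885) = 9.56 A

9.56 A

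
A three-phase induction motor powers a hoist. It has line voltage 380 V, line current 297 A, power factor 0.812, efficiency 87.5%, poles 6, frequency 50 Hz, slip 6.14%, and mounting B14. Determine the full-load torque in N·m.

1410 N·m

P_in = √3·V·I·cosφ = 1.732 × 380 × 297 × 0.812 = 158724 W
P_out = η·P_in = 0.875 × 158724 = 138884 W
n_s = 120×50/6 = 1000 rpm; n = 1000×(1−0.0614) = 939 rpm
ω = 2π×939/60 = 98.33 rad/s
τ = P_out/ω = 138884/98.33 = 1410 N·m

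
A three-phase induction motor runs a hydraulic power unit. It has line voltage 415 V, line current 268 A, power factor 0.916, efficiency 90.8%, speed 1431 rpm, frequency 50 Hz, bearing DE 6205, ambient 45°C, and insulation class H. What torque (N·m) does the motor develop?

P_in = √3·V·I·cosφ = 1.732 × 415 × 268 × 0.916 = 176452 W
P_out = η·P_in = 0.908 × 176452 = 160218 W
n = 1431 rpm
ω = 2π×1431/60 = 149.9 rad/s
τ = P_out/ω = 160218/149.9 = 1070 N·m

1070 N·m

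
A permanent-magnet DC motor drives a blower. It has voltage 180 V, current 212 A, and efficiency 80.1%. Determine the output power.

30.6 kW

P_in = V·I = 180 × 212 = 38160 W
P_out = η·P_in = 0.801 × 38160 = 30566 W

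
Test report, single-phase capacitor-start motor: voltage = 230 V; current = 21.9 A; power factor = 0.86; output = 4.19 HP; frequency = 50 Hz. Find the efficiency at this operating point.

72.2 %

P_out = 4.19 × 746 = 3126 W
P_in = V·I·cosφ = 230 × 21.9 × 0.86 = 4332 W
η = P_out / P_in = 3126 / 4332 = 0.722 = 72.2%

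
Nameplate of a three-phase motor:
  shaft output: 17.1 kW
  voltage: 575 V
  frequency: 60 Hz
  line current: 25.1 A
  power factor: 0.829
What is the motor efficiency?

82.5 %

P_out = 17.1 kW = 17100 W
P_in = √3·V_L·I_L·cosφ = 1.732 × 575 × 25.1 × 0.829 = 20723 W
η = P_out / P_in = 17100 / 20723 = 0.825 = 82.5%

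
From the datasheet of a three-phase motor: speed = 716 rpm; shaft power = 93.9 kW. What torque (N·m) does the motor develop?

ω = 2π × 716/60 = 74.98 rad/s
τ = P/ω = 93900/74.98 = 1250 N·m

1250 N·m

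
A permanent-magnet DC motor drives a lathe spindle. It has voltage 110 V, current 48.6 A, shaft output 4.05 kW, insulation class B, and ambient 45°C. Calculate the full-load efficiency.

75.8 %

P_out = 4.05 kW = 4050 W
P_in = V·I = 110 × 48.6 = 5346 W
η = P_out / P_in = 4050 / 5346 = 0.758 = 75.8%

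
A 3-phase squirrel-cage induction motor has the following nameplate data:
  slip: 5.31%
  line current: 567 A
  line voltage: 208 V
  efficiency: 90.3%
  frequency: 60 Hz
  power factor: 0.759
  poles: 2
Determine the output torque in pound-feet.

289 lb·ft

P_in = √3·V·I·cosφ = 1.732 × 208 × 567 × 0.759 = 155037 W
P_out = η·P_in = 0.903 × 155037 = 139998 W
n_s = 120×60/2 = 3600 rpm; n = 3600×(1−0.0531) = 3409 rpm
ω = 2π×3409/60 = 357 rad/s
τ = P_out/ω = 139998/357 = 392.2 N·m
In lb·ft: 392.2/1.356 = 289 lb·ft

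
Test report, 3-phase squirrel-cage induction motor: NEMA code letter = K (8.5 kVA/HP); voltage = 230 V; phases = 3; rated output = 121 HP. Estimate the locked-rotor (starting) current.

S_LR = 8.5 × 121 = 1028.5 kVA
I_LR = S_LR/(√3·V_L) = 1028500/(1.732×230) = 2580 A

2580 A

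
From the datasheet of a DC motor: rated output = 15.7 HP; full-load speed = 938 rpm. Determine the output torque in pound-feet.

P_out = 15.7 × 746 = 11712 W
ω = 2π × 938/60 = 98.23 rad/s
τ = P_out/ω = 11712/98.23 = 119.2 N·m
In lb·ft: 119.2/1.356 = 87.9 lb·ft

87.9 lb·ft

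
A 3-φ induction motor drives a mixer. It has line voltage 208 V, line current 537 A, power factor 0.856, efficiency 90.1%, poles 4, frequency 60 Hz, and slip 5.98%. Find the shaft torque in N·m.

842 N·m

P_in = √3·V·I·cosφ = 1.732 × 208 × 537 × 0.856 = 165600 W
P_out = η·P_in = 0.901 × 165600 = 149206 W
n_s = 120×60/4 = 1800 rpm; n = 1800×(1−0.0598) = 1692 rpm
ω = 2π×1692/60 = 177.2 rad/s
τ = P_out/ω = 149206/177.2 = 842 N·m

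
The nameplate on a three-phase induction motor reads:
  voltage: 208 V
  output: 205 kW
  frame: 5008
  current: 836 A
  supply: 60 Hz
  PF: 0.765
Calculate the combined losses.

25400 W

P_in = √3·V·I·cosφ = 1.732×208×836×0.765 = 230398 W
P_out = 205000 W
Losses = P_in − P_out = 230398 − 205000 = 25398 W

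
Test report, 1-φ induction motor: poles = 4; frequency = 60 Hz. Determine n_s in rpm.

1800 rpm

n_s = 120f/p = 120×60/4 = 1800 rpm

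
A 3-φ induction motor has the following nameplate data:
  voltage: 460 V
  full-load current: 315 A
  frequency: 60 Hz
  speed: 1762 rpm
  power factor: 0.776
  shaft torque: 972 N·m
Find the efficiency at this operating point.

92.1 %

ω = 2π × 1762/60 = 184.5 rad/s; P_out = τω = 972 × 184.5 = 179334 W
P_in = √3·V_L·I_L·cosφ = 1.732 × 460 × 315 × 0.776 = 194750 W
η = P_out / P_in = 179334 / 194750 = 0.921 = 92.1%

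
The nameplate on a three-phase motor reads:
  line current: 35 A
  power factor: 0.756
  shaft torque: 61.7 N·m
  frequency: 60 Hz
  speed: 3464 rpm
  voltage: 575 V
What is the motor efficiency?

84.9 %

ω = 2π × 3464/60 = 362.7 rad/s; P_out = τω = 61.7 × 362.7 = 22379 W
P_in = √3·V_L·I_L·cosφ = 1.732 × 575 × 35 × 0.756 = 26352 W
η = P_out / P_in = 22379 / 26352 = 0.849 = 84.9%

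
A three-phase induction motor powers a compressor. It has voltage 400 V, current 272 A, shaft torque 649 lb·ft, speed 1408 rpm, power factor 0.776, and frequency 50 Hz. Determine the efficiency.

88.7 %

τ = 649 lb·ft × 1.356 = 880 N·m
ω = 2π × 1408/60 = 147.4 rad/s; P_out = τω = 880 × 147.4 = 129712 W
P_in = √3·V_L·I_L·cosφ = 1.732 × 400 × 272 × 0.776 = 146231 W
η = P_out / P_in = 129712 / 146231 = 0.887 = 88.7%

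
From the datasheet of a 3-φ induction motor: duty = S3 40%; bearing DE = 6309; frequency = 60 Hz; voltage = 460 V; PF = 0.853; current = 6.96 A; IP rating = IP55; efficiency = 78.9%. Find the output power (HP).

5 HP

P_in = √3·V·I·cosφ = 1.732 × 460 × 6.96 × 0.853 = 4730 W
P_out = η·P_in = 0.789 × 4730 = 3732 W
= 3732/746 = 5 HP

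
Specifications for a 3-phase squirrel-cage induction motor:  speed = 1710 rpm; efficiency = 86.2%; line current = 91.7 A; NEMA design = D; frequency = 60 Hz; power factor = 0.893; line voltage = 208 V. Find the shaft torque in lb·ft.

P_in = √3·V·I·cosφ = 1.732 × 208 × 91.7 × 0.893 = 29501 W
P_out = η·P_in = 0.862 × 29501 = 25430 W
n = 1710 rpm
ω = 2π×1710/60 = 179.1 rad/s
τ = P_out/ω = 25430/179.1 = 142 N·m
In lb·ft: 142/1.356 = 105 lb·ft

105 lb·ft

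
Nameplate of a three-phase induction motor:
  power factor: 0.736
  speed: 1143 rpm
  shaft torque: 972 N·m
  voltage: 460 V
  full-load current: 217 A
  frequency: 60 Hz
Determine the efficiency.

ω = 2π × 1143/60 = 119.7 rad/s; P_out = τω = 972 × 119.7 = 116348 W
P_in = √3·V_L·I_L·cosφ = 1.732 × 460 × 217 × 0.736 = 127246 W
η = P_out / P_in = 116348 / 127246 = 0.914 = 91.4%

91.4 %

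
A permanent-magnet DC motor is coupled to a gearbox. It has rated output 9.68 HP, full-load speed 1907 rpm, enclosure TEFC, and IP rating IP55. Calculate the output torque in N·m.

P_out = 9.68 × 746 = 7221 W
ω = 2π × 1907/60 = 199.7 rad/s
τ = P_out/ω = 7221/199.7 = 36.2 N·m

36.2 N·m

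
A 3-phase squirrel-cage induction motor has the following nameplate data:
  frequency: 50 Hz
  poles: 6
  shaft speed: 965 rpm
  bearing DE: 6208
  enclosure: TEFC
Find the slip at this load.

3.50 %

n_s = 120f/p = 120×50/6 = 1000 rpm
s = (n_s − n)/n_s = (1000 − 965)/1000 = 0.0350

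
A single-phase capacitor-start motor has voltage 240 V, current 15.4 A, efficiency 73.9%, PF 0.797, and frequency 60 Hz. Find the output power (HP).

2.92 HP

P_in = V·I·cosφ = 240 × 15.4 × 0.797 = 2946 W
P_out = η·P_in = 0.739 × 2946 = 2177 W
= 2177/746 = 2.92 HP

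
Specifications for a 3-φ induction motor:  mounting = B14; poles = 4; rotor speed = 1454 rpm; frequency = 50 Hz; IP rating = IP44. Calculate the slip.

3.1 %

n_s = 120f/p = 120×50/4 = 1500 rpm
s = (n_s − n)/n_s = (1500 − 1454)/1500 = 0.0307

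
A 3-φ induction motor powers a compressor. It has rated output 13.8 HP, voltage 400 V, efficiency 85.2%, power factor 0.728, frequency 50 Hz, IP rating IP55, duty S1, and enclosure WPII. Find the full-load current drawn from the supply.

P_out = 13.8 × 746 = 10295 W
P_in = P_out / η = 10295 / 0.852 = 12083 W
I_L = P_in / (√3·V_L·cosφ) = 12083 / (1.732 × 400 × 0.728) = 24 A

24 A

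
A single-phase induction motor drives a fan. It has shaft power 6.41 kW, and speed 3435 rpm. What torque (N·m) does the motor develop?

ω = 2π × 3435/60 = 359.7 rad/s
τ = P/ω = 6410/359.7 = 17.8 N·m

17.8 N·m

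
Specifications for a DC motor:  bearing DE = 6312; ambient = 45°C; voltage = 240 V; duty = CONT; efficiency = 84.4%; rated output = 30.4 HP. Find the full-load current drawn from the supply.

P_out = 30.4 × 746 = 22678 W
P_in = P_out / η = 22678 / 0.844 = 26870 W
I = P_in / V = 26870 / 240 = 112 A

112 A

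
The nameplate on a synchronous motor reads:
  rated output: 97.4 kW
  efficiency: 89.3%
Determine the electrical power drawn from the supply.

P_out = 97400 W
P_in = P_out/η = 97400/0.893 = 109071 W = 109 kW

109 kW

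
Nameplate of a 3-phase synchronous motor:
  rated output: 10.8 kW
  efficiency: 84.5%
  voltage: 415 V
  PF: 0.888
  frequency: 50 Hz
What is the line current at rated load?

20 A

P_out = 10.8 kW = 10800 W
P_in = P_out / η = 10800 / 0.845 = 12781 W
I_L = P_in / (√3·V_L·cosφ) = 12781 / (1.732 × 415 × 0.888) = 20 A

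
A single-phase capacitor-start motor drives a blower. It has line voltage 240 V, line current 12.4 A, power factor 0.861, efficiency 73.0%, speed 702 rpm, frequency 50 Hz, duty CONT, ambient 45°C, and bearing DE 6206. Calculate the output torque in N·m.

P_in = V·I·cosφ = 240 × 12.4 × 0.861 = 2562 W
P_out = η·P_in = 0.73 × 2562 = 1870 W
n = 702 rpm
ω = 2π×702/60 = 73.51 rad/s
τ = P_out/ω = 1870/73.51 = 25.4 N·m

25.4 N·m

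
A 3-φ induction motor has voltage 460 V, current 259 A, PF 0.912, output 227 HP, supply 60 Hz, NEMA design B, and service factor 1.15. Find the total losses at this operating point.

18900 W

P_in = √3·V·I·cosφ = 1.732×460×259×0.912 = 188192 W
P_out = 227×746 = 169342 W
Losses = P_in − P_out = 188192 − 169342 = 18850 W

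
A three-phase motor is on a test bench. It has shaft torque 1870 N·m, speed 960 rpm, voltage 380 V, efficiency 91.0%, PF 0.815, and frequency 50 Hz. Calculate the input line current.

385 A

ω = 2π×960/60 = 100.5 rad/s; P_out = τω = 1870 × 100.5 = 187935 W
P_in = P_out / η = 187935 / 0.910 = 206522 W
I_L = P_in / (√3·V_L·cosφ) = 206522 / (1.732 × 380 × 0.815) = 385 A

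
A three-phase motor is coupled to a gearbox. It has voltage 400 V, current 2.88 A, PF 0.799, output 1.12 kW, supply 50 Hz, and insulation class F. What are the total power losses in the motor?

P_in = √3·V·I·cosφ = 1.732×400×2.88×0.799 = 1594 W
P_out = 1120 W
Losses = P_in − P_out = 1594 − 1120 = 474 W

474 W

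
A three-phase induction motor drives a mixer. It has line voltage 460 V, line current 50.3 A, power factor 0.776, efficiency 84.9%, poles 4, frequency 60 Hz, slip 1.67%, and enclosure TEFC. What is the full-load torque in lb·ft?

P_in = √3·V·I·cosφ = 1.732 × 460 × 50.3 × 0.776 = 31098 W
P_out = η·P_in = 0.849 × 31098 = 26402 W
n_s = 120×60/4 = 1800 rpm; n = 1800×(1−0.0167) = 1770 rpm
ω = 2π×1770/60 = 185.4 rad/s
τ = P_out/ω = 26402/185.4 = 142.4 N·m
In lb·ft: 142.4/1.356 = 105 lb·ft

105 lb·ft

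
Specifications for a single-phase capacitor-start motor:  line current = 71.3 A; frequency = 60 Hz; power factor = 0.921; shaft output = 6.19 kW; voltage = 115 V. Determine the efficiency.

82.0 %

P_out = 6.19 kW = 6190 W
P_in = V·I·cosφ = 115 × 71.3 × 0.921 = 7552 W
η = P_out / P_in = 6190 / 7552 = 0.820 = 82.0%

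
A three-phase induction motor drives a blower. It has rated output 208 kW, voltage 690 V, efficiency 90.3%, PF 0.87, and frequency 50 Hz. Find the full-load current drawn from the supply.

P_out = 208 kW = 208000 W
P_in = P_out / η = 208000 / 0.903 = 230343 W
I_L = P_in / (√3·V_L·cosφ) = 230343 / (1.732 × 690 × 0.87) = 222 A

222 A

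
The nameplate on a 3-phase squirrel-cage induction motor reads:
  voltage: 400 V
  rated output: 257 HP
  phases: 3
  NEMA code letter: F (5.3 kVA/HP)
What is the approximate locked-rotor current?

1970 A

S_LR = 5.3 × 257 = 1362.1 kVA
I_LR = S_LR/(√3·V_L) = 1362100/(1.732×400) = 1970 A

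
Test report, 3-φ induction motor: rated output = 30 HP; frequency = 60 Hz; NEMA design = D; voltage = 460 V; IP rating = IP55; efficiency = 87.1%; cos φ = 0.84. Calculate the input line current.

P_out = 30 × 746 = 22380 W
P_in = P_out / η = 22380 / 0.871 = 25695 W
I_L = P_in / (√3·V_L·cosφ) = 25695 / (1.732 × 460 × 0.84) = 38.4 A

38.4 A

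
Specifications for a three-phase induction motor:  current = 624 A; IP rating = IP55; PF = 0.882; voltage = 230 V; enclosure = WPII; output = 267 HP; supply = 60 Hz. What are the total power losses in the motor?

20100 W

P_in = √3·V·I·cosφ = 1.732×230×624×0.882 = 219245 W
P_out = 267×746 = 199182 W
Losses = P_in − P_out = 219245 − 199182 = 20063 W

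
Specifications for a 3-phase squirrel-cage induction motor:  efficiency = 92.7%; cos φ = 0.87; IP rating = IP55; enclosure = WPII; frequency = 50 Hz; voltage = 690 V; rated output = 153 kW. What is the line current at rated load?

P_out = 153 kW = 153000 W
P_in = P_out / η = 153000 / 0.927 = 165049 W
I_L = P_in / (√3·V_L·cosφ) = 165049 / (1.732 × 690 × 0.87) = 159 A

159 A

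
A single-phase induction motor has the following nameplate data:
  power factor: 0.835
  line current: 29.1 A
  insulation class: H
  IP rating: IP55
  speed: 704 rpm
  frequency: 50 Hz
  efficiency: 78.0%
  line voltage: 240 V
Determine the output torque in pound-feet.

45.5 lb·ft

P_in = V·I·cosφ = 240 × 29.1 × 0.835 = 5832 W
P_out = η·P_in = 0.78 × 5832 = 4549 W
n = 704 rpm
ω = 2π×704/60 = 73.72 rad/s
τ = P_out/ω = 4549/73.72 = 61.71 N·m
In lb·ft: 61.71/1.356 = 45.5 lb·ft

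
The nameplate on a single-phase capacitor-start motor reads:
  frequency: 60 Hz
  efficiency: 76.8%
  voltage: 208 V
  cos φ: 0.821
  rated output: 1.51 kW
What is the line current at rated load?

P_out = 1.51 kW = 1510 W
P_in = P_out / η = 1510 / 0.768 = 1966 W
I = P_in / (V·cosφ) = 1966 / (208 × 0.821) = 11.5 A

11.5 A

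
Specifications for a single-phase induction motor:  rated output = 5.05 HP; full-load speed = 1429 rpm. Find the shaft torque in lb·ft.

18.6 lb·ft

P_out = 5.05 × 746 = 3767 W
ω = 2π × 1429/60 = 149.6 rad/s
τ = P_out/ω = 3767/149.6 = 25.18 N·m
In lb·ft: 25.18/1.356 = 18.6 lb·ft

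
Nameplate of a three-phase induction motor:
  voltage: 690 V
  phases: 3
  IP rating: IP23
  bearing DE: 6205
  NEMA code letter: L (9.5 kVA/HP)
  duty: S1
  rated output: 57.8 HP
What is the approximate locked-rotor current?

459 A

S_LR = 9.5 × 57.8 = 549.1 kVA
I_LR = S_LR/(√3·V_L) = 549100/(1.732×690) = 459 A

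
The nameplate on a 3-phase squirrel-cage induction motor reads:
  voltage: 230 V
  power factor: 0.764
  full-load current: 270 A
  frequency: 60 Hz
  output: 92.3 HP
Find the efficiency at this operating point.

83.8 %

P_out = 92.3 × 746 = 68856 W
P_in = √3·V_L·I_L·cosφ = 1.732 × 230 × 270 × 0.764 = 82174 W
η = P_out / P_in = 68856 / 82174 = 0.838 = 83.8%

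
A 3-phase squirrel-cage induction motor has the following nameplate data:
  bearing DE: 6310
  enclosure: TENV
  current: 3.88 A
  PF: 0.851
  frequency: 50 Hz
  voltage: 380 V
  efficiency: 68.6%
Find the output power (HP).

2 HP

P_in = √3·V·I·cosφ = 1.732 × 380 × 3.88 × 0.851 = 2173 W
P_out = η·P_in = 0.686 × 2173 = 1491 W
= 1491/746 = 2 HP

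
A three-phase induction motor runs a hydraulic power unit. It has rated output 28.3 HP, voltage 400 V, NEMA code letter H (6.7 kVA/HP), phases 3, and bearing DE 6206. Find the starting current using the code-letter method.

S_LR = 6.7 × 28.3 = 189.61 kVA
I_LR = S_LR/(√3·V_L) = 189610/(1.732×400) = 274 A

274 A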